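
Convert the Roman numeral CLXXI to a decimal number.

CLXXI: C=100, L=50, X=10, X=10, I=1
100 + 50 + 10 + 10 + 1 = 171

171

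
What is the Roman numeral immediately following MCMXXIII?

MCMXXIII = 1923; next is 1924

MCMXXIV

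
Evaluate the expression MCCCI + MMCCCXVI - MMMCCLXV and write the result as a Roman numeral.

MCCCI = 1301, MMCCCXVI = 2316, MMMCCLXV = 3265
1301 + 2316 = 3617
3617 - 3265 = 352

CCCLII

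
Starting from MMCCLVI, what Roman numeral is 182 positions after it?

MMCCLVI = 2256
2256 + 182 = 2438

MMCDXXXVIII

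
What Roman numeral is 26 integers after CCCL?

CCCL = 350
350 + 26 = 376

CCCLXXVI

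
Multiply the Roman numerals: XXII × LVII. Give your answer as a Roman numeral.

XXII = 22
LVII = 57
22 × 57 = 1254

MCCLIV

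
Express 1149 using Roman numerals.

Convert 1149 to Roman numerals:
  1149 contains 1×1000 (M)
  149 contains 1×100 (C)
  49 contains 1×40 (XL)
  9 contains 1×9 (IX)

MCXLIX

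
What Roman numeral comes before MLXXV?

MLXXV = 1075, so the previous integer is 1075 - 1 = 1074

MLXXIV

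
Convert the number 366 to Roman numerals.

Convert 366 to Roman numerals:
  366 contains 3×100 (CCC)
  66 contains 1×50 (L)
  16 contains 1×10 (X)
  6 contains 1×5 (V)
  1 contains 1×1 (I)

CCCLXVI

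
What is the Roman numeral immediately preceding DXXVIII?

DXXVIII = 528; previous is 527

DXXVII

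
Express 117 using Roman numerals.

Convert 117 to Roman numerals:
  117 contains 1×100 (C)
  17 contains 1×10 (X)
  7 contains 1×5 (V)
  2 contains 2×1 (II)

CXVII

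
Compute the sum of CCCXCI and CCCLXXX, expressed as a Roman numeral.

CCCXCI = 391
CCCLXXX = 380
391 + 380 = 771

DCCLXXI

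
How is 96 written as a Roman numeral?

Convert 96 to Roman numerals:
  96 contains 1×90 (XC)
  6 contains 1×5 (V)
  1 contains 1×1 (I)

XCVI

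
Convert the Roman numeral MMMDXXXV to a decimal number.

MMMDXXXV: M=1000, M=1000, M=1000, D=500, X=10, X=10, X=10, V=5
1000 + 1000 + 1000 + 500 + 10 + 10 + 10 + 5 = 3535

3535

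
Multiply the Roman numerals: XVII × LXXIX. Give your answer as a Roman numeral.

XVII = 17
LXXIX = 79
17 × 79 = 1343

MCCCXLIII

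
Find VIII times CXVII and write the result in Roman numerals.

VIII = 8
CXVII = 117
8 × 117 = 936

CMXXXVI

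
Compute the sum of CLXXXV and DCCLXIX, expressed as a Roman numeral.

CLXXXV = 185
DCCLXIX = 769
185 + 769 = 954

CMLIV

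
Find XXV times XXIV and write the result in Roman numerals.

XXV = 25
XXIV = 24
25 × 24 = 600

DC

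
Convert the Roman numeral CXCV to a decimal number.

CXCV: C=100, XC=90, V=5
100 + 90 + 5 = 195

195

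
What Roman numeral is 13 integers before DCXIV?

DCXIV = 614
614 - 13 = 601

DCI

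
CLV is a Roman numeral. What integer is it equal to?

CLV: C=100, L=50, V=5
100 + 50 + 5 = 155

155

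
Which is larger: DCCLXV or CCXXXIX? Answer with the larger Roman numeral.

DCCLXV = 765
CCXXXIX = 239
765 is larger

DCCLXV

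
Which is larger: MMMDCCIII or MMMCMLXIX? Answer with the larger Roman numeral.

MMMDCCIII = 3703
MMMCMLXIX = 3969
3969 is larger

MMMCMLXIX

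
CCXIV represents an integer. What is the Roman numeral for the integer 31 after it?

CCXIV = 214
214 + 31 = 245

CCXLV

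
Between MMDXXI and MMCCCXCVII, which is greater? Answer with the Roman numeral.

MMDXXI = 2521
MMCCCXCVII = 2397
2521 is larger

MMDXXI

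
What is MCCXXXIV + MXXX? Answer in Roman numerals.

MCCXXXIV = 1234
MXXX = 1030
1234 + 1030 = 2264

MMCCLXIV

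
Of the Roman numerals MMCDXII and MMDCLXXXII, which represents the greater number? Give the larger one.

MMCDXII = 2412
MMDCLXXXII = 2682
2682 is larger

MMDCLXXXII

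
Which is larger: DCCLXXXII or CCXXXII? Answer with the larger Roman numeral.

DCCLXXXII = 782
CCXXXII = 232
782 is larger

DCCLXXXII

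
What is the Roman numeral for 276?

Convert 276 to Roman numerals:
  276 contains 2×100 (CC)
  76 contains 1×50 (L)
  26 contains 2×10 (XX)
  6 contains 1×5 (V)
  1 contains 1×1 (I)

CCLXXVI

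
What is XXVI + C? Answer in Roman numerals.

XXVI = 26
C = 100
26 + 100 = 126

CXXVI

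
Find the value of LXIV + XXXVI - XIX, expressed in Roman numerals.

LXIV = 64, XXXVI = 36, XIX = 19
64 + 36 = 100
100 - 19 = 81

LXXXI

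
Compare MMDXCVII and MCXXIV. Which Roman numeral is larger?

MMDXCVII = 2597
MCXXIV = 1124
2597 is larger

MMDXCVII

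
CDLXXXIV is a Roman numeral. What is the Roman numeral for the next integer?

CDLXXXIV = 484; next is 485

CDLXXXV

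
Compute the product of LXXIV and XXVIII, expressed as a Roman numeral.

LXXIV = 74
XXVIII = 28
74 × 28 = 2072

MMLXXII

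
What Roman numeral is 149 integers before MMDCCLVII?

MMDCCLVII = 2757
2757 - 149 = 2608

MMDCVIII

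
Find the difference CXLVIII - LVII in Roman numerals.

CXLVIII = 148
LVII = 57
148 - 57 = 91

XCI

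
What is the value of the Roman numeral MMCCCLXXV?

MMCCCLXXV: M=1000, M=1000, C=100, C=100, C=100, L=50, X=10, X=10, V=5
1000 + 1000 + 100 + 100 + 100 + 50 + 10 + 10 + 5 = 2375

2375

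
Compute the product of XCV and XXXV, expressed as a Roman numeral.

XCV = 95
XXXV = 35
95 × 35 = 3325

MMMCCCXXV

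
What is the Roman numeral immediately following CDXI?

CDXI = 411; next is 412

CDXII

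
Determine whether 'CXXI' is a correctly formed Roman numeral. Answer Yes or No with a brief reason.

'CXXI': Check the rules: uses only the symbols I, V, X, L, C, D, M; no symbol is repeated more than three times in a row; V, L and D each appear at most once; no smaller symbol precedes a larger one (values never increase from left to right). Value: C (100) + X (10) + X (10) + I (1) = 121. So it is a valid standard Roman numeral.

Yes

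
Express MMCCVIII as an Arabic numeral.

MMCCVIII: M=1000, M=1000, C=100, C=100, V=5, I=1, I=1, I=1
1000 + 1000 + 100 + 100 + 5 + 1 + 1 + 1 = 2208

2208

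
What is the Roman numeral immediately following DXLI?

DXLI = 541; next is 542

DXLII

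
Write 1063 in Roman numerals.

Convert 1063 to Roman numerals:
  1063 contains 1×1000 (M)
  63 contains 1×50 (L)
  13 contains 1×10 (X)
  3 contains 3×1 (III)

MLXIII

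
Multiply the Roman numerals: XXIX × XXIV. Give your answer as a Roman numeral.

XXIX = 29
XXIV = 24
29 × 24 = 696

DCXCVI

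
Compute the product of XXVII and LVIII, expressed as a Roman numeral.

XXVII = 27
LVIII = 58
27 × 58 = 1566

MDLXVI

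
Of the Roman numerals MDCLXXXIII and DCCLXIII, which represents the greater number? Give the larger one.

MDCLXXXIII = 1683
DCCLXIII = 763
1683 is larger

MDCLXXXIII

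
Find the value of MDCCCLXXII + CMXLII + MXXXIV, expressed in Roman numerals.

MDCCCLXXII = 1872, CMXLII = 942, MXXXIV = 1034
1872 + 942 = 2814
2814 + 1034 = 3848

MMMDCCCXLVIII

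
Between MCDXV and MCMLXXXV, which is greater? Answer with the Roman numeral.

MCDXV = 1415
MCMLXXXV = 1985
1985 is larger

MCMLXXXV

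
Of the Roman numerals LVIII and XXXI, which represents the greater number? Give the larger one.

LVIII = 58
XXXI = 31
58 is larger

LVIII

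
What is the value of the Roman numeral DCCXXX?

DCCXXX: D=500, C=100, C=100, X=10, X=10, X=10
500 + 100 + 100 + 10 + 10 + 10 = 730

730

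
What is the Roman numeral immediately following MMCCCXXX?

MMCCCXXX = 2330; next is 2331

MMCCCXXXI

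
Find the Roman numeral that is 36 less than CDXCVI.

CDXCVI = 496
496 - 36 = 460

CDLX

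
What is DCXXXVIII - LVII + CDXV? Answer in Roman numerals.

DCXXXVIII = 638, LVII = 57, CDXV = 415
638 - 57 = 581
581 + 415 = 996

CMXCVI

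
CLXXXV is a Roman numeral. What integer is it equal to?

CLXXXV: C=100, L=50, X=10, X=10, X=10, V=5
100 + 50 + 10 + 10 + 10 + 5 = 185

185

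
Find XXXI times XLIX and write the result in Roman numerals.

XXXI = 31
XLIX = 49
31 × 49 = 1519

MDXIX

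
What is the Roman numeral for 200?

Convert 200 to Roman numerals:
  200 contains 2×100 (CC)

CC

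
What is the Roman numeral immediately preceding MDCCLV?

MDCCLV = 1755; previous is 1754

MDCCLIV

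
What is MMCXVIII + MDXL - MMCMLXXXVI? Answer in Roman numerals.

MMCXVIII = 2118, MDXL = 1540, MMCMLXXXVI = 2986
2118 + 1540 = 3658
3658 - 2986 = 672

DCLXXII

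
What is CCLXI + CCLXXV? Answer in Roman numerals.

CCLXI = 261
CCLXXV = 275
261 + 275 = 536

DXXXVI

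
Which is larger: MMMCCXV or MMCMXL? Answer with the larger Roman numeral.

MMMCCXV = 3215
MMCMXL = 2940
3215 is larger

MMMCCXV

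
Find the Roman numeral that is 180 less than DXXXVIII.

DXXXVIII = 538
538 - 180 = 358

CCCLVIII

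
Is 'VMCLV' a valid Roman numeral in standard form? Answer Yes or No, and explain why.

'VMCLV': V should not appear more than once

No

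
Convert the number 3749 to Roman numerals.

Convert 3749 to Roman numerals:
  3749 contains 3×1000 (MMM)
  749 contains 1×500 (D)
  249 contains 2×100 (CC)
  49 contains 1×40 (XL)
  9 contains 1×9 (IX)

MMMDCCXLIX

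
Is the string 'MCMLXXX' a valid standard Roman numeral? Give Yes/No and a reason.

'MCMLXXX': Check the rules: uses only the symbols I, V, X, L, C, D, M; no symbol is repeated more than three times in a row; V, L and D each appear at most once; the only place a smaller symbol precedes a larger one is the allowed subtractive pair CM, the symbol right after such a pair (if any) is smaller than the pair's first symbol, and otherwise the values never increase from left to right. Value: M (1000) + CM (900) + L (50) + X (10) + X (10) + X (10) = 1980. So it is a valid standard Roman numeral.

Yes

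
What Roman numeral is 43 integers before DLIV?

DLIV = 554
554 - 43 = 511

DXI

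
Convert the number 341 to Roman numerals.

Convert 341 to Roman numerals:
  341 contains 3×100 (CCC)
  41 contains 1×40 (XL)
  1 contains 1×1 (I)

CCCXLI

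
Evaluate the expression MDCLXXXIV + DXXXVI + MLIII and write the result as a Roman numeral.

MDCLXXXIV = 1684, DXXXVI = 536, MLIII = 1053
1684 + 536 = 2220
2220 + 1053 = 3273

MMMCCLXXIII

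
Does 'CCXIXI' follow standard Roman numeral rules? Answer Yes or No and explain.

'CCXIXI': I cannot come right after the subtractive pair IX: once I is subtracted in IX, the next symbol must be smaller than I

No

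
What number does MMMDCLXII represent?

MMMDCLXII: M=1000, M=1000, M=1000, D=500, C=100, L=50, X=10, I=1, I=1
1000 + 1000 + 1000 + 500 + 100 + 50 + 10 + 1 + 1 = 3662

3662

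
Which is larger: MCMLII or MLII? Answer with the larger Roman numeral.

MCMLII = 1952
MLII = 1052
1952 is larger

MCMLII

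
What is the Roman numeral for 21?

Convert 21 to Roman numerals:
  21 contains 2×10 (XX)
  1 contains 1×1 (I)

XXI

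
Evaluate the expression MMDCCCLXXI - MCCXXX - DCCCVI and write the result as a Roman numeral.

MMDCCCLXXI = 2871, MCCXXX = 1230, DCCCVI = 806
2871 - 1230 = 1641
1641 - 806 = 835

DCCCXXXV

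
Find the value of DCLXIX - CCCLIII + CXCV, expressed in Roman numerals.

DCLXIX = 669, CCCLIII = 353, CXCV = 195
669 - 353 = 316
316 + 195 = 511

DXI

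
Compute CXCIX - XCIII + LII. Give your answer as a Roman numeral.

CXCIX = 199, XCIII = 93, LII = 52
199 - 93 = 106
106 + 52 = 158

CLVIII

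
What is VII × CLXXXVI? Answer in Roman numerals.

VII = 7
CLXXXVI = 186
7 × 186 = 1302

MCCCII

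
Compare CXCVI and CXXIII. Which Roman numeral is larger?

CXCVI = 196
CXXIII = 123
196 is larger

CXCVI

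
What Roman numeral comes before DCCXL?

DCCXL = 740, so the previous integer is 740 - 1 = 739

DCCXXXIX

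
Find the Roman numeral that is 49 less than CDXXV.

CDXXV = 425
425 - 49 = 376

CCCLXXVI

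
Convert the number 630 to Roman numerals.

Convert 630 to Roman numerals:
  630 contains 1×500 (D)
  130 contains 1×100 (C)
  30 contains 3×10 (XXX)

DCXXX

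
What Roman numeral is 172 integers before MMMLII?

MMMLII = 3052
3052 - 172 = 2880

MMDCCCLXXX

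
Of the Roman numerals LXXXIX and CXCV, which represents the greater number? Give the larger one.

LXXXIX = 89
CXCV = 195
195 is larger

CXCV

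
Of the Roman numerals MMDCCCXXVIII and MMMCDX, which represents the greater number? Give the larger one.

MMDCCCXXVIII = 2828
MMMCDX = 3410
3410 is larger

MMMCDX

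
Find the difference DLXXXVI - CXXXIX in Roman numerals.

DLXXXVI = 586
CXXXIX = 139
586 - 139 = 447

CDXLVII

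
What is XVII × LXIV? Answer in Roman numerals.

XVII = 17
LXIV = 64
17 × 64 = 1088

MLXXXVIII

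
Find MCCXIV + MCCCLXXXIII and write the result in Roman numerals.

MCCXIV = 1214
MCCCLXXXIII = 1383
1214 + 1383 = 2597

MMDXCVII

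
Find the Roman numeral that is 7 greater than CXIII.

CXIII = 113
113 + 7 = 120

CXX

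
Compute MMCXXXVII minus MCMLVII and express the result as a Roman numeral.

MMCXXXVII = 2137
MCMLVII = 1957
2137 - 1957 = 180

CLXXX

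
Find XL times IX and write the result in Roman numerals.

XL = 40
IX = 9
40 × 9 = 360

CCCLX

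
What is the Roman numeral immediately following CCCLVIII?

CCCLVIII = 358, so the next integer is 358 + 1 = 359

CCCLIX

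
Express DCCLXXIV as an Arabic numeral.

DCCLXXIV: D=500, C=100, C=100, L=50, X=10, X=10, IV=4
500 + 100 + 100 + 50 + 10 + 10 + 4 = 774

774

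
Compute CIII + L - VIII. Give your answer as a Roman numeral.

CIII = 103, L = 50, VIII = 8
103 + 50 = 153
153 - 8 = 145

CXLV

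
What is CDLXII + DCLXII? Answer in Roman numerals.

CDLXII = 462
DCLXII = 662
462 + 662 = 1124

MCXXIV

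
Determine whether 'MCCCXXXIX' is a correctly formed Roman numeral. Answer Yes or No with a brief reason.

'MCCCXXXIX': Check the rules: uses only the symbols I, V, X, L, C, D, M; no symbol is repeated more than three times in a row; V, L and D each appear at most once; the only place a smaller symbol precedes a larger one is the allowed subtractive pair IX, the symbol right after such a pair (if any) is smaller than the pair's first symbol, and otherwise the values never increase from left to right. Value: M (1000) + C (100) + C (100) + C (100) + X (10) + X (10) + X (10) + IX (9) = 1339. So it is a valid standard Roman numeral.

Yes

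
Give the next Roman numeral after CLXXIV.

CLXXIV = 174; next is 175

CLXXV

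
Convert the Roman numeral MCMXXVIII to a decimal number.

MCMXXVIII: M=1000, CM=900, X=10, X=10, V=5, I=1, I=1, I=1
1000 + 900 + 10 + 10 + 5 + 1 + 1 + 1 = 1928

1928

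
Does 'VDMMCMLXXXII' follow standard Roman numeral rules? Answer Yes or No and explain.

'VDMMCMLXXXII': Invalid subtractive combination: VD

No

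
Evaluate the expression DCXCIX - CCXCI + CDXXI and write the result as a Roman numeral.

DCXCIX = 699, CCXCI = 291, CDXXI = 421
699 - 291 = 408
408 + 421 = 829

DCCCXXIX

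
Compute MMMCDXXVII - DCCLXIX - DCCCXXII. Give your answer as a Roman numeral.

MMMCDXXVII = 3427, DCCLXIX = 769, DCCCXXII = 822
3427 - 769 = 2658
2658 - 822 = 1836

MDCCCXXXVI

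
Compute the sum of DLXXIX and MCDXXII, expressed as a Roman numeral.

DLXXIX = 579
MCDXXII = 1422
579 + 1422 = 2001

MMI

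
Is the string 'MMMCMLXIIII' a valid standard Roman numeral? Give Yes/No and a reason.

'MMMCMLXIIII': More than 3 consecutive I's

No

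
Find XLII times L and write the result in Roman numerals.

XLII = 42
L = 50
42 × 50 = 2100

MMC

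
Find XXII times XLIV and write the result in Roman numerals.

XXII = 22
XLIV = 44
22 × 44 = 968

CMLXVIII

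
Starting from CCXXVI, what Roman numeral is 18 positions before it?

CCXXVI = 226
226 - 18 = 208

CCVIII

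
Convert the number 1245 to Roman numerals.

Convert 1245 to Roman numerals:
  1245 contains 1×1000 (M)
  245 contains 2×100 (CC)
  45 contains 1×40 (XL)
  5 contains 1×5 (V)

MCCXLV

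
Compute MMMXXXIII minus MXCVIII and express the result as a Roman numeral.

MMMXXXIII = 3033
MXCVIII = 1098
3033 - 1098 = 1935

MCMXXXV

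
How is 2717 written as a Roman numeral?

Convert 2717 to Roman numerals:
  2717 contains 2×1000 (MM)
  717 contains 1×500 (D)
  217 contains 2×100 (CC)
  17 contains 1×10 (X)
  7 contains 1×5 (V)
  2 contains 2×1 (II)

MMDCCXVII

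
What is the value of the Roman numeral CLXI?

CLXI: C=100, L=50, X=10, I=1
100 + 50 + 10 + 1 = 161

161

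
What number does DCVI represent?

DCVI: D=500, C=100, V=5, I=1
500 + 100 + 5 + 1 = 606

606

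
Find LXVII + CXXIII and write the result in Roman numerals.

LXVII = 67
CXXIII = 123
67 + 123 = 190

CXC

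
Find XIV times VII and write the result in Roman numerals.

XIV = 14
VII = 7
14 × 7 = 98

XCVIII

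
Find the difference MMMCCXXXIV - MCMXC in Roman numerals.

MMMCCXXXIV = 3234
MCMXC = 1990
3234 - 1990 = 1244

MCCXLIV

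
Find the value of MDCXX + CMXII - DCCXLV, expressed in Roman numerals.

MDCXX = 1620, CMXII = 912, DCCXLV = 745
1620 + 912 = 2532
2532 - 745 = 1787

MDCCLXXXVII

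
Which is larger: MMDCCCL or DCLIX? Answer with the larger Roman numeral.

MMDCCCL = 2850
DCLIX = 659
2850 is larger

MMDCCCL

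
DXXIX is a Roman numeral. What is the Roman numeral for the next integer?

DXXIX = 529, so the next integer is 529 + 1 = 530

DXXX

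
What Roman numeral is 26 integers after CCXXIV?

CCXXIV = 224
224 + 26 = 250

CCL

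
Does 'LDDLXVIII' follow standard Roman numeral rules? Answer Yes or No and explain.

'LDDLXVIII': L should not appear more than once

No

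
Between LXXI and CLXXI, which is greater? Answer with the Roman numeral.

LXXI = 71
CLXXI = 171
171 is larger

CLXXI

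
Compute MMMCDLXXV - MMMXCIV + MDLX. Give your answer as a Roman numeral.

MMMCDLXXV = 3475, MMMXCIV = 3094, MDLX = 1560
3475 - 3094 = 381
381 + 1560 = 1941

MCMXLI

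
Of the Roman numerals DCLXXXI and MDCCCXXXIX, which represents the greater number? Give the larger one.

DCLXXXI = 681
MDCCCXXXIX = 1839
1839 is larger

MDCCCXXXIX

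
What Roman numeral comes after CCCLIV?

CCCLIV = 354, so the next integer is 354 + 1 = 355

CCCLV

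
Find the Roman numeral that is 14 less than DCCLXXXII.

DCCLXXXII = 782
782 - 14 = 768

DCCLXVIII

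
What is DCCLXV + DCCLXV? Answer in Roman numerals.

DCCLXV = 765
DCCLXV = 765
765 + 765 = 1530

MDXXX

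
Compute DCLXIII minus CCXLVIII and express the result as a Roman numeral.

DCLXIII = 663
CCXLVIII = 248
663 - 248 = 415

CDXV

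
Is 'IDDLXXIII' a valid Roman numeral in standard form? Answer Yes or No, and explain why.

'IDDLXXIII': D should not appear more than once

No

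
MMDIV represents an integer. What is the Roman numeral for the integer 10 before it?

MMDIV = 2504
2504 - 10 = 2494

MMCDXCIV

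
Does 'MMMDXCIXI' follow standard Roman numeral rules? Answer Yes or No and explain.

'MMMDXCIXI': I cannot come right after the subtractive pair IX: once I is subtracted in IX, the next symbol must be smaller than I

No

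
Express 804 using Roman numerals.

Convert 804 to Roman numerals:
  804 contains 1×500 (D)
  304 contains 3×100 (CCC)
  4 contains 1×4 (IV)

DCCCIV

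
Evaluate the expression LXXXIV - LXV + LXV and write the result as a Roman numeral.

LXXXIV = 84, LXV = 65, LXV = 65
84 - 65 = 19
19 + 65 = 84

LXXXIV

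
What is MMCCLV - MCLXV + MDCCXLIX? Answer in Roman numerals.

MMCCLV = 2255, MCLXV = 1165, MDCCXLIX = 1749
2255 - 1165 = 1090
1090 + 1749 = 2839

MMDCCCXXXIX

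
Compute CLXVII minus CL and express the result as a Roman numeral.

CLXVII = 167
CL = 150
167 - 150 = 17

XVII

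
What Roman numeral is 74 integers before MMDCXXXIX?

MMDCXXXIX = 2639
2639 - 74 = 2565

MMDLXV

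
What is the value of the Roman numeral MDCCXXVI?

MDCCXXVI: M=1000, D=500, C=100, C=100, X=10, X=10, V=5, I=1
1000 + 500 + 100 + 100 + 10 + 10 + 5 + 1 = 1726

1726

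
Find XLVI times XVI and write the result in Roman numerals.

XLVI = 46
XVI = 16
46 × 16 = 736

DCCXXXVI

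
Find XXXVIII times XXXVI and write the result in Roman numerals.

XXXVIII = 38
XXXVI = 36
38 × 36 = 1368

MCCCLXVIII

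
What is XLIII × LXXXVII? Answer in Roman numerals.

XLIII = 43
LXXXVII = 87
43 × 87 = 3741

MMMDCCXLI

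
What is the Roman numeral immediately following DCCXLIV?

DCCXLIV = 744, so the next integer is 744 + 1 = 745

DCCXLV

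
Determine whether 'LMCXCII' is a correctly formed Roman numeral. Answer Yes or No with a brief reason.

'LMCXCII': Invalid subtractive combination: LM

No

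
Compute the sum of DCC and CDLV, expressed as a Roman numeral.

DCC = 700
CDLV = 455
700 + 455 = 1155

MCLV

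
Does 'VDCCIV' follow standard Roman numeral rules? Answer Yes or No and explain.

'VDCCIV': V should not appear more than once

No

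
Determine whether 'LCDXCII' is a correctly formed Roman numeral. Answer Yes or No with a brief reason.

'LCDXCII': Invalid subtractive combination: LC

No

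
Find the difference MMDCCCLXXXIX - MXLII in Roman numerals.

MMDCCCLXXXIX = 2889
MXLII = 1042
2889 - 1042 = 1847

MDCCCXLVII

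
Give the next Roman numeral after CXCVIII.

CXCVIII = 198, so the next integer is 198 + 1 = 199

CXCIX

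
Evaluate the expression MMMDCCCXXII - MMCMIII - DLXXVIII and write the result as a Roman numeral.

MMMDCCCXXII = 3822, MMCMIII = 2903, DLXXVIII = 578
3822 - 2903 = 919
919 - 578 = 341

CCCXLI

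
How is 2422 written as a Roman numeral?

Convert 2422 to Roman numerals:
  2422 contains 2×1000 (MM)
  422 contains 1×400 (CD)
  22 contains 2×10 (XX)
  2 contains 2×1 (II)

MMCDXXII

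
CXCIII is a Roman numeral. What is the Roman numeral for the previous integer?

CXCIII = 193; previous is 192

CXCII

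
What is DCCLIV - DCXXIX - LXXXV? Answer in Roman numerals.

DCCLIV = 754, DCXXIX = 629, LXXXV = 85
754 - 629 = 125
125 - 85 = 40

XL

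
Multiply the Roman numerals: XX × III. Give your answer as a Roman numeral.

XX = 20
III = 3
20 × 3 = 60

LX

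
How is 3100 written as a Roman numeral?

Convert 3100 to Roman numerals:
  3100 contains 3×1000 (MMM)
  100 contains 1×100 (C)

MMMC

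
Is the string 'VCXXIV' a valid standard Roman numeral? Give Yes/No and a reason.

'VCXXIV': V should not appear more than once

No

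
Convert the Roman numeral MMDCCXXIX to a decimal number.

MMDCCXXIX: M=1000, M=1000, D=500, C=100, C=100, X=10, X=10, IX=9
1000 + 1000 + 500 + 100 + 100 + 10 + 10 + 9 = 2729

2729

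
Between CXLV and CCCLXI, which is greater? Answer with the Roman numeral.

CXLV = 145
CCCLXI = 361
361 is larger

CCCLXI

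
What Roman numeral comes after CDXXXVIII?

CDXXXVIII = 438, so the next integer is 438 + 1 = 439

CDXXXIX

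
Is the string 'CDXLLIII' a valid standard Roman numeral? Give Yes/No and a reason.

'CDXLLIII': L should not appear more than once

No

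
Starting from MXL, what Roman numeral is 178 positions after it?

MXL = 1040
1040 + 178 = 1218

MCCXVIII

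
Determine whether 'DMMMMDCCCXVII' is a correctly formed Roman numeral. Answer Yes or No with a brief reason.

'DMMMMDCCCXVII': More than 3 consecutive M's

No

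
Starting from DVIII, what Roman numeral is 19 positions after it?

DVIII = 508
508 + 19 = 527

DXXVII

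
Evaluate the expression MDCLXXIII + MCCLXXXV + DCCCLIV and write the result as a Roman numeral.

MDCLXXIII = 1673, MCCLXXXV = 1285, DCCCLIV = 854
1673 + 1285 = 2958
2958 + 854 = 3812

MMMDCCCXII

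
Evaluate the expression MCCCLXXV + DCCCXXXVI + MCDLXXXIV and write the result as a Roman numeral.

MCCCLXXV = 1375, DCCCXXXVI = 836, MCDLXXXIV = 1484
1375 + 836 = 2211
2211 + 1484 = 3695

MMMDCXCV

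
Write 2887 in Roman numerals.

Convert 2887 to Roman numerals:
  2887 contains 2×1000 (MM)
  887 contains 1×500 (D)
  387 contains 3×100 (CCC)
  87 contains 1×50 (L)
  37 contains 3×10 (XXX)
  7 contains 1×5 (V)
  2 contains 2×1 (II)

MMDCCCLXXXVII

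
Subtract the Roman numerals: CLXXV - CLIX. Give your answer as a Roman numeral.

CLXXV = 175
CLIX = 159
175 - 159 = 16

XVI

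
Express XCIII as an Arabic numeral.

XCIII: XC=90, I=1, I=1, I=1
90 + 1 + 1 + 1 = 93

93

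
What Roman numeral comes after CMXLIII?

CMXLIII = 943, so the next integer is 943 + 1 = 944

CMXLIV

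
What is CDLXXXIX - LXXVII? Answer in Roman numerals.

CDLXXXIX = 489
LXXVII = 77
489 - 77 = 412

CDXII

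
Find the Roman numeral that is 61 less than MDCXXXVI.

MDCXXXVI = 1636
1636 - 61 = 1575

MDLXXV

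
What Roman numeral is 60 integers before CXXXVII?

CXXXVII = 137
137 - 60 = 77

LXXVII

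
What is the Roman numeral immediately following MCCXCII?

MCCXCII = 1292, so the next integer is 1292 + 1 = 1293

MCCXCIII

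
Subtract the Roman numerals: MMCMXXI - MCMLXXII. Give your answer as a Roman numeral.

MMCMXXI = 2921
MCMLXXII = 1972
2921 - 1972 = 949

CMXLIX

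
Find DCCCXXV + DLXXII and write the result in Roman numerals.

DCCCXXV = 825
DLXXII = 572
825 + 572 = 1397

MCCCXCVII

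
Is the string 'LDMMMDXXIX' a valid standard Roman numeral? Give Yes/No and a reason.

'LDMMMDXXIX': D should not appear more than once

No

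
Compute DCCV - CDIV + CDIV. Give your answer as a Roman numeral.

DCCV = 705, CDIV = 404, CDIV = 404
705 - 404 = 301
301 + 404 = 705

DCCV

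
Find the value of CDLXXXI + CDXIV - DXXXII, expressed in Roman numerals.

CDLXXXI = 481, CDXIV = 414, DXXXII = 532
481 + 414 = 895
895 - 532 = 363

CCCLXIII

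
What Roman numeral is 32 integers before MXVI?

MXVI = 1016
1016 - 32 = 984

CMLXXXIV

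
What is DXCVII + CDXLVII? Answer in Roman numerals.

DXCVII = 597
CDXLVII = 447
597 + 447 = 1044

MXLIV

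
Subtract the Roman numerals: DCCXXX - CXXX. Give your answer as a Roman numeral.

DCCXXX = 730
CXXX = 130
730 - 130 = 600

DC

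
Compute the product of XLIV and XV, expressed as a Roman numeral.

XLIV = 44
XV = 15
44 × 15 = 660

DCLX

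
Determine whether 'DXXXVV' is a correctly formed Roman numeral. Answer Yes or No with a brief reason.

'DXXXVV': V should not appear more than once

No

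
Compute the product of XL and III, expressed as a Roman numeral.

XL = 40
III = 3
40 × 3 = 120

CXX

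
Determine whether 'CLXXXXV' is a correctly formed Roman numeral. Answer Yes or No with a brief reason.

'CLXXXXV': More than 3 consecutive X's

No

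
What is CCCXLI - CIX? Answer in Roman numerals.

CCCXLI = 341
CIX = 109
341 - 109 = 232

CCXXXII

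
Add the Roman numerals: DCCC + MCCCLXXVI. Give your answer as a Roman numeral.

DCCC = 800
MCCCLXXVI = 1376
800 + 1376 = 2176

MMCLXXVI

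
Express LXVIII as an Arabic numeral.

LXVIII: L=50, X=10, V=5, I=1, I=1, I=1
50 + 10 + 5 + 1 + 1 + 1 = 68

68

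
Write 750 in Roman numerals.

Convert 750 to Roman numerals:
  750 contains 1×500 (D)
  250 contains 2×100 (CC)
  50 contains 1×50 (L)

DCCL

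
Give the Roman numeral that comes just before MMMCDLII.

MMMCDLII = 3452, so the previous integer is 3452 - 1 = 3451

MMMCDLI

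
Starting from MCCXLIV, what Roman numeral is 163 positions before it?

MCCXLIV = 1244
1244 - 163 = 1081

MLXXXI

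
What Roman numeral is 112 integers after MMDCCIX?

MMDCCIX = 2709
2709 + 112 = 2821

MMDCCCXXI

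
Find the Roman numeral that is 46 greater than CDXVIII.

CDXVIII = 418
418 + 46 = 464

CDLXIV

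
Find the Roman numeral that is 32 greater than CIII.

CIII = 103
103 + 32 = 135

CXXXV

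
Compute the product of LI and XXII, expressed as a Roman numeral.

LI = 51
XXII = 22
51 × 22 = 1122

MCXXII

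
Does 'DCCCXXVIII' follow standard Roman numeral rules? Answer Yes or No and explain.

'DCCCXXVIII': Check the rules: uses only the symbols I, V, X, L, C, D, M; no symbol is repeated more than three times in a row; V, L and D each appear at most once; no smaller symbol precedes a larger one (values never increase from left to right). Value: D (500) + C (100) + C (100) + C (100) + X (10) + X (10) + V (5) + I (1) + I (1) + I (1) = 828. So it is a valid standard Roman numeral.

Yes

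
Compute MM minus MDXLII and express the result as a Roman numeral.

MM = 2000
MDXLII = 1542
2000 - 1542 = 458

CDLVIII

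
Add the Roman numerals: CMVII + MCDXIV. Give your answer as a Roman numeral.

CMVII = 907
MCDXIV = 1414
907 + 1414 = 2321

MMCCCXXI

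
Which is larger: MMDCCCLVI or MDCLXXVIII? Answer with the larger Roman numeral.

MMDCCCLVI = 2856
MDCLXXVIII = 1678
2856 is larger

MMDCCCLVI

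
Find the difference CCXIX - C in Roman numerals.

CCXIX = 219
C = 100
219 - 100 = 119

CXIX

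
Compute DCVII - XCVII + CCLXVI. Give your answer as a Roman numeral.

DCVII = 607, XCVII = 97, CCLXVI = 266
607 - 97 = 510
510 + 266 = 776

DCCLXXVI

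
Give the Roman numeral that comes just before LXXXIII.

LXXXIII = 83; previous is 82

LXXXII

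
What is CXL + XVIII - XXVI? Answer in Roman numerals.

CXL = 140, XVIII = 18, XXVI = 26
140 + 18 = 158
158 - 26 = 132

CXXXII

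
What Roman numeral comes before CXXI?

CXXI = 121, so the previous integer is 121 - 1 = 120

CXX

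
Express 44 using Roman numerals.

Convert 44 to Roman numerals:
  44 contains 1×40 (XL)
  4 contains 1×4 (IV)

XLIV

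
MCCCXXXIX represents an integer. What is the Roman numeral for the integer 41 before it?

MCCCXXXIX = 1339
1339 - 41 = 1298

MCCXCVIII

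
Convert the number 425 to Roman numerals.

Convert 425 to Roman numerals:
  425 contains 1×400 (CD)
  25 contains 2×10 (XX)
  5 contains 1×5 (V)

CDXXV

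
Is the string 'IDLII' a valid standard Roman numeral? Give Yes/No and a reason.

'IDLII': Invalid subtractive combination: ID

No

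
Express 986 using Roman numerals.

Convert 986 to Roman numerals:
  986 contains 1×900 (CM)
  86 contains 1×50 (L)
  36 contains 3×10 (XXX)
  6 contains 1×5 (V)
  1 contains 1×1 (I)

CMLXXXVI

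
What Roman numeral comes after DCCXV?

DCCXV = 715, so the next integer is 715 + 1 = 716

DCCXVI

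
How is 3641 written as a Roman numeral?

Convert 3641 to Roman numerals:
  3641 contains 3×1000 (MMM)
  641 contains 1×500 (D)
  141 contains 1×100 (C)
  41 contains 1×40 (XL)
  1 contains 1×1 (I)

MMMDCXLI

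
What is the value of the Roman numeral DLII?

DLII: D=500, L=50, I=1, I=1
500 + 50 + 1 + 1 = 552

552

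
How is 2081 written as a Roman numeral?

Convert 2081 to Roman numerals:
  2081 contains 2×1000 (MM)
  81 contains 1×50 (L)
  31 contains 3×10 (XXX)
  1 contains 1×1 (I)

MMLXXXI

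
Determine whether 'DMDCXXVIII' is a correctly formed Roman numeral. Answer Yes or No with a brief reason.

'DMDCXXVIII': D should not appear more than once

No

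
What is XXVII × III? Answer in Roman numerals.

XXVII = 27
III = 3
27 × 3 = 81

LXXXI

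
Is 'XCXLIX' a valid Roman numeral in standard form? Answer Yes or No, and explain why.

'XCXLIX': X (position 1) comes before the larger symbol L (position 4) without being directly in front of it as a subtractive pair; apart from IV, IX, XL, XC, CD and CM, symbols must go from largest to smallest

No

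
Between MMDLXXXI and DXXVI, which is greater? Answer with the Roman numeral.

MMDLXXXI = 2581
DXXVI = 526
2581 is larger

MMDLXXXI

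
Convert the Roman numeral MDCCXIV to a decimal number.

MDCCXIV: M=1000, D=500, C=100, C=100, X=10, IV=4
1000 + 500 + 100 + 100 + 10 + 4 = 1714

1714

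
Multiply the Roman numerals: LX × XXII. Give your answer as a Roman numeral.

LX = 60
XXII = 22
60 × 22 = 1320

MCCCXX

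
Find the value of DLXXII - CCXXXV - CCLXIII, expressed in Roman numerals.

DLXXII = 572, CCXXXV = 235, CCLXIII = 263
572 - 235 = 337
337 - 263 = 74

LXXIV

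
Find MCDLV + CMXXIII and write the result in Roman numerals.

MCDLV = 1455
CMXXIII = 923
1455 + 923 = 2378

MMCCCLXXVIII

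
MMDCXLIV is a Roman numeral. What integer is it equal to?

MMDCXLIV: M=1000, M=1000, D=500, C=100, XL=40, IV=4
1000 + 1000 + 500 + 100 + 40 + 4 = 2644

2644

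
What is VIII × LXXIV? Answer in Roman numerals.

VIII = 8
LXXIV = 74
8 × 74 = 592

DXCII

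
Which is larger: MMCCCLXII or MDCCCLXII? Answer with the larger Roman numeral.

MMCCCLXII = 2362
MDCCCLXII = 1862
2362 is larger

MMCCCLXII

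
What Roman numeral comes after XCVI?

XCVI = 96, so the next integer is 96 + 1 = 97

XCVII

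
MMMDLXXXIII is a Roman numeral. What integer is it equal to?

MMMDLXXXIII: M=1000, M=1000, M=1000, D=500, L=50, X=10, X=10, X=10, I=1, I=1, I=1
1000 + 1000 + 1000 + 500 + 50 + 10 + 10 + 10 + 1 + 1 + 1 = 3583

3583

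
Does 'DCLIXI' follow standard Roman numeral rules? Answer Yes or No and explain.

'DCLIXI': I cannot come right after the subtractive pair IX: once I is subtracted in IX, the next symbol must be smaller than I

No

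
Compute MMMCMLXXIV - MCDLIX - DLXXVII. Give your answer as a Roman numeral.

MMMCMLXXIV = 3974, MCDLIX = 1459, DLXXVII = 577
3974 - 1459 = 2515
2515 - 577 = 1938

MCMXXXVIII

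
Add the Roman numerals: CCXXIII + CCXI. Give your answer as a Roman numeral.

CCXXIII = 223
CCXI = 211
223 + 211 = 434

CDXXXIV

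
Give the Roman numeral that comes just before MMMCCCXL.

MMMCCCXL = 3340, so the previous integer is 3340 - 1 = 3339

MMMCCCXXXIX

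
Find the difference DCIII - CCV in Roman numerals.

DCIII = 603
CCV = 205
603 - 205 = 398

CCCXCVIII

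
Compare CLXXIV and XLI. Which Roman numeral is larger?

CLXXIV = 174
XLI = 41
174 is larger

CLXXIV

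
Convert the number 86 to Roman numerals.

Convert 86 to Roman numerals:
  86 contains 1×50 (L)
  36 contains 3×10 (XXX)
  6 contains 1×5 (V)
  1 contains 1×1 (I)

LXXXVI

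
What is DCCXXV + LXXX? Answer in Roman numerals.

DCCXXV = 725
LXXX = 80
725 + 80 = 805

DCCCV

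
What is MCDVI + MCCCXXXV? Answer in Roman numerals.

MCDVI = 1406
MCCCXXXV = 1335
1406 + 1335 = 2741

MMDCCXLI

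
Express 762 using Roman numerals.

Convert 762 to Roman numerals:
  762 contains 1×500 (D)
  262 contains 2×100 (CC)
  62 contains 1×50 (L)
  12 contains 1×10 (X)
  2 contains 2×1 (II)

DCCLXII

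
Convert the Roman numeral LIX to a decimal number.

LIX: L=50, IX=9
50 + 9 = 59

59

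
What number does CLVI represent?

CLVI: C=100, L=50, V=5, I=1
100 + 50 + 5 + 1 = 156

156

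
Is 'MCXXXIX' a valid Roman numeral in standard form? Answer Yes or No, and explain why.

'MCXXXIX': Check the rules: uses only the symbols I, V, X, L, C, D, M; no symbol is repeated more than three times in a row; V, L and D each appear at most once; the only place a smaller symbol precedes a larger one is the allowed subtractive pair IX, the symbol right after such a pair (if any) is smaller than the pair's first symbol, and otherwise the values never increase from left to right. Value: M (1000) + C (100) + X (10) + X (10) + X (10) + IX (9) = 1139. So it is a valid standard Roman numeral.

Yes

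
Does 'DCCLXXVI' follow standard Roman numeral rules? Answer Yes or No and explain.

'DCCLXXVI': Check the rules: uses only the symbols I, V, X, L, C, D, M; no symbol is repeated more than three times in a row; V, L and D each appear at most once; no smaller symbol precedes a larger one (values never increase from left to right). Value: D (500) + C (100) + C (100) + L (50) + X (10) + X (10) + V (5) + I (1) = 776. So it is a valid standard Roman numeral.

Yes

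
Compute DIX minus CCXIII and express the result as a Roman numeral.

DIX = 509
CCXIII = 213
509 - 213 = 296

CCXCVI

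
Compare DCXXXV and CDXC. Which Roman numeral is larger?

DCXXXV = 635
CDXC = 490
635 is larger

DCXXXV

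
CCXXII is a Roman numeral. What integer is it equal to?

CCXXII: C=100, C=100, X=10, X=10, I=1, I=1
100 + 100 + 10 + 10 + 1 + 1 = 222

222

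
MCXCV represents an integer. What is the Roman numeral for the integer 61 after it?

MCXCV = 1195
1195 + 61 = 1256

MCCLVI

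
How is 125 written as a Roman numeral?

Convert 125 to Roman numerals:
  125 contains 1×100 (C)
  25 contains 2×10 (XX)
  5 contains 1×5 (V)

CXXV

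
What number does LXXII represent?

LXXII: L=50, X=10, X=10, I=1, I=1
50 + 10 + 10 + 1 + 1 = 72

72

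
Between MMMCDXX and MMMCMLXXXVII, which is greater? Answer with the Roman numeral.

MMMCDXX = 3420
MMMCMLXXXVII = 3987
3987 is larger

MMMCMLXXXVII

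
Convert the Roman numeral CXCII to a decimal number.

CXCII: C=100, XC=90, I=1, I=1
100 + 90 + 1 + 1 = 192

192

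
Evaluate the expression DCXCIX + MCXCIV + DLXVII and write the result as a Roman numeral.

DCXCIX = 699, MCXCIV = 1194, DLXVII = 567
699 + 1194 = 1893
1893 + 567 = 2460

MMCDLX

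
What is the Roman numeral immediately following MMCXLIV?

MMCXLIV = 2144; next is 2145

MMCXLV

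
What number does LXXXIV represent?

LXXXIV: L=50, X=10, X=10, X=10, IV=4
50 + 10 + 10 + 10 + 4 = 84

84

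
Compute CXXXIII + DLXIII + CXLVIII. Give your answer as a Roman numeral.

CXXXIII = 133, DLXIII = 563, CXLVIII = 148
133 + 563 = 696
696 + 148 = 844

DCCCXLIV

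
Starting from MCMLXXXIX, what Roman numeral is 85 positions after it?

MCMLXXXIX = 1989
1989 + 85 = 2074

MMLXXIV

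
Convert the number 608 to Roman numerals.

Convert 608 to Roman numerals:
  608 contains 1×500 (D)
  108 contains 1×100 (C)
  8 contains 1×5 (V)
  3 contains 3×1 (III)

DCVIII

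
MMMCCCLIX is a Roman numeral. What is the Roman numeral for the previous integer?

MMMCCCLIX = 3359; previous is 3358

MMMCCCLVIII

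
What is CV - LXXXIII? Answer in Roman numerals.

CV = 105
LXXXIII = 83
105 - 83 = 22

XXII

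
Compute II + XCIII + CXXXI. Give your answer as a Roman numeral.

II = 2, XCIII = 93, CXXXI = 131
2 + 93 = 95
95 + 131 = 226

CCXXVI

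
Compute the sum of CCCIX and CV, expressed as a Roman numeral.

CCCIX = 309
CV = 105
309 + 105 = 414

CDXIV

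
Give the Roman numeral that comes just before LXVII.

LXVII = 67, so the previous integer is 67 - 1 = 66

LXVI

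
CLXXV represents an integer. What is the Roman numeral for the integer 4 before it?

CLXXV = 175
175 - 4 = 171

CLXXI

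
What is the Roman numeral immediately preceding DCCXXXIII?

DCCXXXIII = 733; previous is 732

DCCXXXII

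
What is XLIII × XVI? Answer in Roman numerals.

XLIII = 43
XVI = 16
43 × 16 = 688

DCLXXXVIII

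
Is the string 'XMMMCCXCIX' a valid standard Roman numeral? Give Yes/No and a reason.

'XMMMCCXCIX': Invalid subtractive combination: XM

No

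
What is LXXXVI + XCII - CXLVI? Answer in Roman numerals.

LXXXVI = 86, XCII = 92, CXLVI = 146
86 + 92 = 178
178 - 146 = 32

XXXII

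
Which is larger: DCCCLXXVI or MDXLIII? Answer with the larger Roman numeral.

DCCCLXXVI = 876
MDXLIII = 1543
1543 is larger

MDXLIII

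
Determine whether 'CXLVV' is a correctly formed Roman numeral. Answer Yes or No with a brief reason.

'CXLVV': V should not appear more than once

No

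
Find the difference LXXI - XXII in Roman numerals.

LXXI = 71
XXII = 22
71 - 22 = 49

XLIX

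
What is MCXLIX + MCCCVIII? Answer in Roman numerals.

MCXLIX = 1149
MCCCVIII = 1308
1149 + 1308 = 2457

MMCDLVII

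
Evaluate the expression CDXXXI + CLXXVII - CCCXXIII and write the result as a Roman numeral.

CDXXXI = 431, CLXXVII = 177, CCCXXIII = 323
431 + 177 = 608
608 - 323 = 285

CCLXXXV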